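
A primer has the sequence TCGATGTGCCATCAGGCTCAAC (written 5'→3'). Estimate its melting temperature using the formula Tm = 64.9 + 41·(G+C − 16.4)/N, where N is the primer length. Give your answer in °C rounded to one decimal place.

56.7°C

Base counts: A=5, T=5, G=5, C=7; G+C = 12, N = 22.
Tm = 64.9 + 41·(12 − 16.4)/22 = 64.9 + -180.40/22 = 56.7°C.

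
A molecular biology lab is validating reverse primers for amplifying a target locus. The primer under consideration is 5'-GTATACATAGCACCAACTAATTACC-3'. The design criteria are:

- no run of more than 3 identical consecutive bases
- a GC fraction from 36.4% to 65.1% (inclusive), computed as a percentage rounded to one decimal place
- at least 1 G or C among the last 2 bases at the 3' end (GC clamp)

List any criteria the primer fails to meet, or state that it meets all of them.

Base counts: A=10, T=6, G=2, C=7 (length 25).
homopolymer run: longest run = 2 ✓
GC content: GC 9/25 = 36.0%, outside 36.4–65.1% ✗
GC clamp: 3' end CC has 2 G/C ✓

Fails: GC content.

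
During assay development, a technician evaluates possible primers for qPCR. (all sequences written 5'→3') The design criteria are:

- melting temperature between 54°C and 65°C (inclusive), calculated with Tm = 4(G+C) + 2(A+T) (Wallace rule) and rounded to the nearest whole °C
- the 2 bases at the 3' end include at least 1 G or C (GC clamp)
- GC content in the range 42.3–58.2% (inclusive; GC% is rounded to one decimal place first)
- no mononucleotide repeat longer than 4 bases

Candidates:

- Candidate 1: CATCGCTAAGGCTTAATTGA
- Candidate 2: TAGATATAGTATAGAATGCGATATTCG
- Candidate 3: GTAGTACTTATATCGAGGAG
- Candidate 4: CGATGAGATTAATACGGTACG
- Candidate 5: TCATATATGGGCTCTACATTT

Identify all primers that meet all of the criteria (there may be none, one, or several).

Candidate 4 only.

Candidate 1 (20 nt, A=6 T=6 G=4 C=4): Tm = 2·12 + 4·8 = 56°C ✓; 3' end GA has 1 G/C ✓; GC 8/20 = 40.0%, outside 42.3–58.2% ✗; longest run = 2 ✓ — fails.
Candidate 2 (27 nt, A=10 T=9 G=6 C=2): Tm = 2·19 + 4·8 = 70°C, outside 54–65°C ✗; 3' end CG has 2 G/C ✓; GC 8/27 = 29.6%, outside 42.3–58.2% ✗; longest run = 2 ✓ — fails.
Candidate 3 (20 nt, A=6 T=6 G=6 C=2): Tm = 2·12 + 4·8 = 56°C ✓; 3' end AG has 1 G/C ✓; GC 8/20 = 40.0%, outside 42.3–58.2% ✗; longest run = 2 ✓ — fails.
Candidate 4 (21 nt, A=7 T=5 G=6 C=3): Tm = 2·12 + 4·9 = 60°C ✓; 3' end CG has 2 G/C ✓; GC 9/21 = 42.9% ✓; longest run = 2 ✓ — passes.
Candidate 5 (21 nt, A=5 T=9 G=3 C=4): Tm = 2·14 + 4·7 = 56°C ✓; 3' end TT has 0 G/C, need ≥1 ✗; GC 7/21 = 33.3%, outside 42.3–58.2% ✗; longest run = 3 ✓ — fails.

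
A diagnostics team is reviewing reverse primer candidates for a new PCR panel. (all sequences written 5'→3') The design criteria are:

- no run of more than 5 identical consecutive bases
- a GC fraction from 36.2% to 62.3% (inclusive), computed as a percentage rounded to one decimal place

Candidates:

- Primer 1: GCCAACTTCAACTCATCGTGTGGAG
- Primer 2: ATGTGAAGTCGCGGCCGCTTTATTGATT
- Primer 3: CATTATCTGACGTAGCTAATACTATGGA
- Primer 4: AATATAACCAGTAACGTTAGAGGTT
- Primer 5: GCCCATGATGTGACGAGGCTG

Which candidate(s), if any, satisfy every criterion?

Primer 1, Primer 2 and Primer 5.

Primer 1 (25 nt, A=6 T=6 G=6 C=7): longest run = 2 ✓; GC 13/25 = 52.0% ✓ — passes.
Primer 2 (28 nt, A=5 T=10 G=8 C=5): longest run = 3 ✓; GC 13/28 = 46.4% ✓ — passes.
Primer 3 (28 nt, A=9 T=9 G=5 C=5): longest run = 2 ✓; GC 10/28 = 35.7%, outside 36.2–62.3% ✗ — fails.
Primer 4 (25 nt, A=10 T=7 G=5 C=3): longest run = 2 ✓; GC 8/25 = 32.0%, outside 36.2–62.3% ✗ — fails.
Primer 5 (21 nt, A=4 T=4 G=8 C=5): longest run = 3 ✓; GC 13/21 = 61.9% ✓ — passes.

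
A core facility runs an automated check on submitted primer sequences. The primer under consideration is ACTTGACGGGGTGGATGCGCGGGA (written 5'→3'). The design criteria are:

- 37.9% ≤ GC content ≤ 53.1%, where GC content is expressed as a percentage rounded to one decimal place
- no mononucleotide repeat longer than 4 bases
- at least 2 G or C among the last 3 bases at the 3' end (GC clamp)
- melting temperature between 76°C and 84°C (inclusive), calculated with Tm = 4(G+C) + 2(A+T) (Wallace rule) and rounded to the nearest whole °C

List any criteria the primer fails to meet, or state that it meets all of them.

Base counts: A=4, T=4, G=12, C=4 (length 24).
GC content: GC 16/24 = 66.7%, outside 37.9–53.1% ✗
homopolymer run: longest run = 4 ✓
GC clamp: 3' end GGA has 2 G/C ✓
Tm: Tm = 2·8 + 4·16 = 80°C ✓

Fails: GC content.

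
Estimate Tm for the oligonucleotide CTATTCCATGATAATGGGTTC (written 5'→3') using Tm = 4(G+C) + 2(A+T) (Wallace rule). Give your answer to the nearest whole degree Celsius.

58°C

Base counts: A=5, T=8, G=4, C=4 (length 21).
Tm = 2·(5+8) + 4·(4+4) = 2·13 + 4·8 = 26 + 32 = 58°C.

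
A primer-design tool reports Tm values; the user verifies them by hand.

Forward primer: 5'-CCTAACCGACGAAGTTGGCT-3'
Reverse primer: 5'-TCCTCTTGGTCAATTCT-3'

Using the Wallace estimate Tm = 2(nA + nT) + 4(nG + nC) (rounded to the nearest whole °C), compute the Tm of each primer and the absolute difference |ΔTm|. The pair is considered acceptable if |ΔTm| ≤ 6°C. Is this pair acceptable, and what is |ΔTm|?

Forward: A=5 T=4 G=5 C=6 → Tm = 2·9 + 4·11 = 62°C.
Reverse: A=2 T=8 G=2 C=5 → Tm = 2·10 + 4·7 = 48°C.
|ΔTm| = |62 − 48| = 14°C, > 6°C.

|ΔTm| = 14°C; the pair is not acceptable.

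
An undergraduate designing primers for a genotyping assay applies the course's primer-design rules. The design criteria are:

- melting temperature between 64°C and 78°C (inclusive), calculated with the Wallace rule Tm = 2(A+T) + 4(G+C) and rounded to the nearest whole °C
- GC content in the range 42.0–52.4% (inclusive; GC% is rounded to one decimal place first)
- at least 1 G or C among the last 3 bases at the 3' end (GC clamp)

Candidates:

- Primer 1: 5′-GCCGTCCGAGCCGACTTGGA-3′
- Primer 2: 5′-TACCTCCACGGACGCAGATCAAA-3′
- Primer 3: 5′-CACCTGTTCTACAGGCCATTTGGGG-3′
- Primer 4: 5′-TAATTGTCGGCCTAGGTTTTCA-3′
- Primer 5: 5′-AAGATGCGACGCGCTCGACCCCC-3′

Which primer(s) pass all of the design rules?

Primer 1 (20 nt, A=3 T=3 G=7 C=7): Tm = 2·6 + 4·14 = 68°C ✓; GC 14/20 = 70.0%, outside 42.0–52.4% ✗; 3' end GGA has 2 G/C ✓ — fails.
Primer 2 (23 nt, A=8 T=3 G=4 C=8): Tm = 2·11 + 4·12 = 70°C ✓; GC 12/23 = 52.2% ✓; 3' end AAA has 0 G/C, need ≥1 ✗ — fails.
Primer 3 (25 nt, A=4 T=7 G=7 C=7): Tm = 2·11 + 4·14 = 78°C ✓; GC 14/25 = 56.0%, outside 42.0–52.4% ✗; 3' end GGG has 3 G/C ✓ — fails.
Primer 4 (22 nt, A=4 T=9 G=5 C=4): Tm = 2·13 + 4·9 = 62°C, outside 64–78°C ✗; GC 9/22 = 40.9%, outside 42.0–52.4% ✗; 3' end TCA has 1 G/C ✓ — fails.
Primer 5 (23 nt, A=5 T=2 G=6 C=10): Tm = 2·7 + 4·16 = 78°C ✓; GC 16/23 = 69.6%, outside 42.0–52.4% ✗; 3' end CCC has 3 G/C ✓ — fails.

None of the candidates satisfy all criteria.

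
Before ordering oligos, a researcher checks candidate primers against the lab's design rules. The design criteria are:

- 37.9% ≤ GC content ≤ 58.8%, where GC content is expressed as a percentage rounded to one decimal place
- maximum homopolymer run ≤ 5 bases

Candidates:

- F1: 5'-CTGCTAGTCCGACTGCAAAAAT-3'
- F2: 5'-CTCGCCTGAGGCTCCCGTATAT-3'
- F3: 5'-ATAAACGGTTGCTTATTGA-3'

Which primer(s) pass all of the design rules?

F1 (22 nt, A=7 T=5 G=4 C=6): GC 10/22 = 45.5% ✓; longest run = 5 ✓ — passes.
F2 (22 nt, A=3 T=6 G=5 C=8): GC 13/22 = 59.1%, outside 37.9–58.8% ✗; longest run = 3 ✓ — fails.
F3 (19 nt, A=6 T=7 G=4 C=2): GC 6/19 = 31.6%, outside 37.9–58.8% ✗; longest run = 3 ✓ — fails.

F1 only.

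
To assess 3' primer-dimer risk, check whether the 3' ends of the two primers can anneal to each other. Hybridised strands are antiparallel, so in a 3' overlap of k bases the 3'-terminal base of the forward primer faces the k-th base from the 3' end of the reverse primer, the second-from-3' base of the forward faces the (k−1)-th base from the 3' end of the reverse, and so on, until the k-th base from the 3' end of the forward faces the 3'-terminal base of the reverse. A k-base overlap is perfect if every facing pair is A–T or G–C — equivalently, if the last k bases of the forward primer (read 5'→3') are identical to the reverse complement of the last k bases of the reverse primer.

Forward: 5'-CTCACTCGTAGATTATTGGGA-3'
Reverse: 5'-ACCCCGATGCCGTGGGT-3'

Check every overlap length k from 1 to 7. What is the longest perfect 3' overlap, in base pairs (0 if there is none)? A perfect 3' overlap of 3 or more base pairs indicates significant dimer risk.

Longest perfect overlap: 1 complementary base pair; below the dimer-risk threshold (threshold 3).

Last 7 bases (5'→3') — forward …ATTGGGA, reverse …CGTGGGT.
Reverse complement of the reverse primer's last 7 bases: ACCCACG; its first k bases are the reverse complement of the reverse primer's last k bases, so a perfect k-base overlap needs the forward primer's last k bases to equal them.
Comparing (forward last k vs required): k=1: A vs A ✓; k=2: GA vs AC ✗; k=3: GGA vs ACC ✗; k=4: GGGA vs ACCC ✗; k=5: TGGGA vs ACCCA ✗; k=6: TTGGGA vs ACCCAC ✗; k=7: ATTGGGA vs ACCCACG ✗.
Only k = 1 is perfect, so the longest perfect 3' overlap is 1.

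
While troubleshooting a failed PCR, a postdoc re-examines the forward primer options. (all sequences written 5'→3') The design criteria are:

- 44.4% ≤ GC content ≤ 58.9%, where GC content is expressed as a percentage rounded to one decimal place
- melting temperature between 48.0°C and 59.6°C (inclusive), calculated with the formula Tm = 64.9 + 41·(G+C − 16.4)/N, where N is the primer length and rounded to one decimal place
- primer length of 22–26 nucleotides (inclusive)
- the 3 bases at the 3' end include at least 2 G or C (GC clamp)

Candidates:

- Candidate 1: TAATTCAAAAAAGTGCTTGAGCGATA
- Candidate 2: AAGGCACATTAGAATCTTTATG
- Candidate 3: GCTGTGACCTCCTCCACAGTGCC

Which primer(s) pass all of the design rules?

None of the candidates satisfy all criteria.

Candidate 1 (26 nt, A=11 T=7 G=5 C=3): GC 8/26 = 30.8%, outside 44.4–58.9% ✗; Tm = 64.9 + 41·(8 − 16.4)/26 = 51.7°C ✓; length 26 ✓; 3' end ATA has 0 G/C, need ≥2 ✗ — fails.
Candidate 2 (22 nt, A=8 T=7 G=4 C=3): GC 7/22 = 31.8%, outside 44.4–58.9% ✗; Tm = 64.9 + 41·(7 − 16.4)/22 = 47.4°C, outside 48.0–59.6°C ✗; length 22 ✓; 3' end ATG has 1 G/C, need ≥2 ✗ — fails.
Candidate 3 (23 nt, A=3 T=5 G=5 C=10): GC 15/23 = 65.2%, outside 44.4–58.9% ✗; Tm = 64.9 + 41·(15 − 16.4)/23 = 62.4°C, outside 48.0–59.6°C ✗; length 23 ✓; 3' end GCC has 3 G/C ✓ — fails.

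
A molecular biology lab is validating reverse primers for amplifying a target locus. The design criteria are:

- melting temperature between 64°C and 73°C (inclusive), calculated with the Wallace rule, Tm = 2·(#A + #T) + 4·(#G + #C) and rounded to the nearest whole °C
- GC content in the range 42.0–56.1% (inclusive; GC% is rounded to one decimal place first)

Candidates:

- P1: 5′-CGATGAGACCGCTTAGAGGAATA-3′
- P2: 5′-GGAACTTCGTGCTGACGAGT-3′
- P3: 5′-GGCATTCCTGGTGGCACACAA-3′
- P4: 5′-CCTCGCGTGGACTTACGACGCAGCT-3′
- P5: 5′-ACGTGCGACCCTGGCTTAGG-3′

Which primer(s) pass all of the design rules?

P1 only.

P1 (23 nt, A=8 T=4 G=7 C=4): Tm = 2·12 + 4·11 = 68°C ✓; GC 11/23 = 47.8% ✓ — passes.
P2 (20 nt, A=4 T=5 G=7 C=4): Tm = 2·9 + 4·11 = 62°C, outside 64–73°C ✗; GC 11/20 = 55.0% ✓ — fails.
P3 (21 nt, A=5 T=4 G=6 C=6): Tm = 2·9 + 4·12 = 66°C ✓; GC 12/21 = 57.1%, outside 42.0–56.1% ✗ — fails.
P4 (25 nt, A=4 T=5 G=7 C=9): Tm = 2·9 + 4·16 = 82°C, outside 64–73°C ✗; GC 16/25 = 64.0%, outside 42.0–56.1% ✗ — fails.
P5 (20 nt, A=3 T=4 G=7 C=6): Tm = 2·7 + 4·13 = 66°C ✓; GC 13/20 = 65.0%, outside 42.0–56.1% ✗ — fails.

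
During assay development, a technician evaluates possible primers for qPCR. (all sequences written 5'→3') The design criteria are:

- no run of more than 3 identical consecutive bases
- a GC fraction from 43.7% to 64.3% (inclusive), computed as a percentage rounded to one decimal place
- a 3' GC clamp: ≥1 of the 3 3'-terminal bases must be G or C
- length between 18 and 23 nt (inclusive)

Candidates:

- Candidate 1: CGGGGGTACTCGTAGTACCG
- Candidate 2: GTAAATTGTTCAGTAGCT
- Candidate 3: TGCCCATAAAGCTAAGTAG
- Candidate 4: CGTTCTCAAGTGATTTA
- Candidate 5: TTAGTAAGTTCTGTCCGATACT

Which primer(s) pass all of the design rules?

Candidate 1 (20 nt, A=3 T=4 G=8 C=5): longest run = 5, exceeds 3 ✗; GC 13/20 = 65.0%, outside 43.7–64.3% ✗; 3' end CCG has 3 G/C ✓; length 20 ✓ — fails.
Candidate 2 (18 nt, A=5 T=7 G=4 C=2): longest run = 3 ✓; GC 6/18 = 33.3%, outside 43.7–64.3% ✗; 3' end GCT has 2 G/C ✓; length 18 ✓ — fails.
Candidate 3 (19 nt, A=7 T=4 G=4 C=4): longest run = 3 ✓; GC 8/19 = 42.1%, outside 43.7–64.3% ✗; 3' end TAG has 1 G/C ✓; length 19 ✓ — fails.
Candidate 4 (17 nt, A=4 T=7 G=3 C=3): longest run = 3 ✓; GC 6/17 = 35.3%, outside 43.7–64.3% ✗; 3' end TTA has 0 G/C, need ≥1 ✗; length 17, outside 18–23 ✗ — fails.
Candidate 5 (22 nt, A=5 T=9 G=4 C=4): longest run = 2 ✓; GC 8/22 = 36.4%, outside 43.7–64.3% ✗; 3' end ACT has 1 G/C ✓; length 22 ✓ — fails.

None of the candidates satisfy all criteria.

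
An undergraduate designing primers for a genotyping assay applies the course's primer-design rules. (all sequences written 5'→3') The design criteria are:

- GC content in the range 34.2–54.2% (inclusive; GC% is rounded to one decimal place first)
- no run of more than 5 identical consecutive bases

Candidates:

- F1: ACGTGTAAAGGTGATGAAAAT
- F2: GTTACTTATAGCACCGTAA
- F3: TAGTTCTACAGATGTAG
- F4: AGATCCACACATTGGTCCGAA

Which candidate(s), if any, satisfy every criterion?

F2, F3 and F4.

F1 (21 nt, A=9 T=5 G=6 C=1): GC 7/21 = 33.3%, outside 34.2–54.2% ✗; longest run = 4 ✓ — fails.
F2 (19 nt, A=6 T=6 G=3 C=4): GC 7/19 = 36.8% ✓; longest run = 2 ✓ — passes.
F3 (17 nt, A=5 T=6 G=4 C=2): GC 6/17 = 35.3% ✓; longest run = 2 ✓ — passes.
F4 (21 nt, A=7 T=4 G=4 C=6): GC 10/21 = 47.6% ✓; longest run = 2 ✓ — passes.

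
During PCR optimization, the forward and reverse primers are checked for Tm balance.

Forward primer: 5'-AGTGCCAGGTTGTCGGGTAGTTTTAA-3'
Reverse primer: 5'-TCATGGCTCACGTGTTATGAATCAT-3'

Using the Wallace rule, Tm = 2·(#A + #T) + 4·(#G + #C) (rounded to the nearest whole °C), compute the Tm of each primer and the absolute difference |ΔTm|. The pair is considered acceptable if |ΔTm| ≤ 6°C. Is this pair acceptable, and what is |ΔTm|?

Forward: A=5 T=9 G=9 C=3 → Tm = 2·14 + 4·12 = 76°C.
Reverse: A=6 T=9 G=5 C=5 → Tm = 2·15 + 4·10 = 70°C.
|ΔTm| = |76 − 70| = 6°C, ≤ 6°C.

|ΔTm| = 6°C; the pair is acceptable.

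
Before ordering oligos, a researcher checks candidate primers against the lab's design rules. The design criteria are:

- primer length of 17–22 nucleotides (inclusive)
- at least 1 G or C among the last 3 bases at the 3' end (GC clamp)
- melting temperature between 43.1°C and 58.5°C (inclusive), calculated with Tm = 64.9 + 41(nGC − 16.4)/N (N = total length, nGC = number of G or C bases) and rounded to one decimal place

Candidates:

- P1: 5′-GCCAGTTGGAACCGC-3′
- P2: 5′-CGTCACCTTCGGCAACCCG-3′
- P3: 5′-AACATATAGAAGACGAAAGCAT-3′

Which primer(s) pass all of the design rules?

P1 (15 nt, A=3 T=2 G=5 C=5): length 15, outside 17–22 ✗; 3' end CGC has 3 G/C ✓; Tm = 64.9 + 41·(10 − 16.4)/15 = 47.4°C ✓ — fails.
P2 (19 nt, A=3 T=3 G=4 C=9): length 19 ✓; 3' end CCG has 3 G/C ✓; Tm = 64.9 + 41·(13 − 16.4)/19 = 57.6°C ✓ — passes.
P3 (22 nt, A=12 T=3 G=4 C=3): length 22 ✓; 3' end CAT has 1 G/C ✓; Tm = 64.9 + 41·(7 − 16.4)/22 = 47.4°C ✓ — passes.

P2 and P3.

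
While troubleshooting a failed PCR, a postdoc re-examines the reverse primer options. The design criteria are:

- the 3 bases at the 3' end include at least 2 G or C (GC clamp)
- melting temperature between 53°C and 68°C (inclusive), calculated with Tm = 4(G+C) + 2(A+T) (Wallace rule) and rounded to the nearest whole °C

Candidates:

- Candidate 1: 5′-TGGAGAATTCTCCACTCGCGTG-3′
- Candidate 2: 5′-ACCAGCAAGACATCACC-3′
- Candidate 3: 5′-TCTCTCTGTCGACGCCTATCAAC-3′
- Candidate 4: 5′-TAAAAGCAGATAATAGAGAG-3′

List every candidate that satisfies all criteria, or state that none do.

Candidate 1 (22 nt, A=4 T=6 G=6 C=6): 3' end GTG has 2 G/C ✓; Tm = 2·10 + 4·12 = 68°C ✓ — passes.
Candidate 2 (17 nt, A=7 T=1 G=2 C=7): 3' end ACC has 2 G/C ✓; Tm = 2·8 + 4·9 = 52°C, outside 53–68°C ✗ — fails.
Candidate 3 (23 nt, A=4 T=7 G=3 C=9): 3' end AAC has 1 G/C, need ≥2 ✗; Tm = 2·11 + 4·12 = 70°C, outside 53–68°C ✗ — fails.
Candidate 4 (20 nt, A=11 T=3 G=5 C=1): 3' end GAG has 2 G/C ✓; Tm = 2·14 + 4·6 = 52°C, outside 53–68°C ✗ — fails.

Candidate 1 only.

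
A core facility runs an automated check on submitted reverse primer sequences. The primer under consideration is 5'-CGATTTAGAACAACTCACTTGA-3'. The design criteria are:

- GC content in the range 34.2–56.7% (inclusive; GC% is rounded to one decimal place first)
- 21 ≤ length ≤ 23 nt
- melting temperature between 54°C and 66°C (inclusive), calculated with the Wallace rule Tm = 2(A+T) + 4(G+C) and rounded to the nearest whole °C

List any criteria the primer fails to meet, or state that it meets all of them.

Meets all criteria.

Base counts: A=8, T=6, G=3, C=5 (length 22).
GC content: GC 8/22 = 36.4% ✓
length: length 22 ✓
Tm: Tm = 2·14 + 4·8 = 60°C ✓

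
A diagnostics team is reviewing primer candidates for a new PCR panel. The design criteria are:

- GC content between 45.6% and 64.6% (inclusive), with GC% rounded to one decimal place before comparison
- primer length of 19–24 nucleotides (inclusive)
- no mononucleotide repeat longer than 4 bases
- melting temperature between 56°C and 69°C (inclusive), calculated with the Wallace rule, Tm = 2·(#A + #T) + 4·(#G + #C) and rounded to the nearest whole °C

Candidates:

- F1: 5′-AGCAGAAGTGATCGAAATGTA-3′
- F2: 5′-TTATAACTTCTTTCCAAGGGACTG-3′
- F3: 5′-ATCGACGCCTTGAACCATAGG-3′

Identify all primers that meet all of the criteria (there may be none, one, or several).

F1 (21 nt, A=9 T=4 G=6 C=2): GC 8/21 = 38.1%, outside 45.6–64.6% ✗; length 21 ✓; longest run = 3 ✓; Tm = 2·13 + 4·8 = 58°C ✓ — fails.
F2 (24 nt, A=6 T=9 G=4 C=5): GC 9/24 = 37.5%, outside 45.6–64.6% ✗; length 24 ✓; longest run = 3 ✓; Tm = 2·15 + 4·9 = 66°C ✓ — fails.
F3 (21 nt, A=6 T=4 G=5 C=6): GC 11/21 = 52.4% ✓; length 21 ✓; longest run = 2 ✓; Tm = 2·10 + 4·11 = 64°C ✓ — passes.

F3 only.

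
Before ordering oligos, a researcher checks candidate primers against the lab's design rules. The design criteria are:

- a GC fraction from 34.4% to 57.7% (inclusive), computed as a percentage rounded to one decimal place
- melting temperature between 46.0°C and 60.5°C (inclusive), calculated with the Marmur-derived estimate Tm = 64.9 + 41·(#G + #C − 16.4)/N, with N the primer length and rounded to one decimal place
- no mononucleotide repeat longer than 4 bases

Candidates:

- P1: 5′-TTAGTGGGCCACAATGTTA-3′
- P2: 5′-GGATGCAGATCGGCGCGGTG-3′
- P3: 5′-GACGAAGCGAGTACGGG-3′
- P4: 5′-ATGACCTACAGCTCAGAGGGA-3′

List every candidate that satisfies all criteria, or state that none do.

P1 (19 nt, A=5 T=6 G=5 C=3): GC 8/19 = 42.1% ✓; Tm = 64.9 + 41·(8 − 16.4)/19 = 46.8°C ✓; longest run = 3 ✓ — passes.
P2 (20 nt, A=3 T=3 G=10 C=4): GC 14/20 = 70.0%, outside 34.4–57.7% ✗; Tm = 64.9 + 41·(14 − 16.4)/20 = 60.0°C ✓; longest run = 2 ✓ — fails.
P3 (17 nt, A=5 T=1 G=8 C=3): GC 11/17 = 64.7%, outside 34.4–57.7% ✗; Tm = 64.9 + 41·(11 − 16.4)/17 = 51.9°C ✓; longest run = 3 ✓ — fails.
P4 (21 nt, A=7 T=3 G=6 C=5): GC 11/21 = 52.4% ✓; Tm = 64.9 + 41·(11 − 16.4)/21 = 54.4°C ✓; longest run = 3 ✓ — passes.

P1 and P4.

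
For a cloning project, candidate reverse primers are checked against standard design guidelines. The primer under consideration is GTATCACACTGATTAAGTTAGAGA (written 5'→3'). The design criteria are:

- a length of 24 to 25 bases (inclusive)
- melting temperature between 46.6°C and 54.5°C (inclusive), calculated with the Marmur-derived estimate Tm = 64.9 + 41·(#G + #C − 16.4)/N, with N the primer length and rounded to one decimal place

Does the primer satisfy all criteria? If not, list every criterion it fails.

Base counts: A=9, T=7, G=5, C=3 (length 24).
length: length 24 ✓
Tm: Tm = 64.9 + 41·(8 − 16.4)/24 = 50.6°C ✓

Meets all criteria.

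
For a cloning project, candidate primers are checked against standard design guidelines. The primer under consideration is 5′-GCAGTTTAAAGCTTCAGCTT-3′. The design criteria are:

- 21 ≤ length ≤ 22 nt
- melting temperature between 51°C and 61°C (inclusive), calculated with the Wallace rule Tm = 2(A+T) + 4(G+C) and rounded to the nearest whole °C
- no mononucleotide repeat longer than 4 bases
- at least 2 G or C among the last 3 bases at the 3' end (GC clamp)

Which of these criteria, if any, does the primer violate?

Base counts: A=5, T=7, G=4, C=4 (length 20).
length: length 20, outside 21–22 ✗
Tm: Tm = 2·12 + 4·8 = 56°C ✓
homopolymer run: longest run = 3 ✓
GC clamp: 3' end CTT has 1 G/C, need ≥2 ✗

Fails: length, GC clamp.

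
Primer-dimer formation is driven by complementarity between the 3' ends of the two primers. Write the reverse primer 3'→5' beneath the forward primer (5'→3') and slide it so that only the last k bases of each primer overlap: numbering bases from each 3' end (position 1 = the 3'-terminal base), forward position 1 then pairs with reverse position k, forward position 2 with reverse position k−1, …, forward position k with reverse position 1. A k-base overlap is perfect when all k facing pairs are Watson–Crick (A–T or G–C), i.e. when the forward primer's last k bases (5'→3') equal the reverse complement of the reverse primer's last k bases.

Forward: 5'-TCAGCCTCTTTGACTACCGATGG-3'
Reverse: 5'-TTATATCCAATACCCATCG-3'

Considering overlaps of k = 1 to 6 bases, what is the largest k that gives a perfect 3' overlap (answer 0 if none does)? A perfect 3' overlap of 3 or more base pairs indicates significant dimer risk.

Last 6 bases (5'→3') — forward …CGATGG, reverse …CCATCG.
Reverse complement of the reverse primer's last 6 bases: CGATGG; its first k bases are the reverse complement of the reverse primer's last k bases, so a perfect k-base overlap needs the forward primer's last k bases to equal them.
Comparing (forward last k vs required): k=1: G vs C ✗; k=2: GG vs CG ✗; k=3: TGG vs CGA ✗; k=4: ATGG vs CGAT ✗; k=5: GATGG vs CGATG ✗; k=6: CGATGG vs CGATGG ✓.
Only k = 6 is perfect, so the longest perfect 3' overlap is 6.

Longest perfect overlap: 6 complementary base pairs; significant dimer risk (threshold 3).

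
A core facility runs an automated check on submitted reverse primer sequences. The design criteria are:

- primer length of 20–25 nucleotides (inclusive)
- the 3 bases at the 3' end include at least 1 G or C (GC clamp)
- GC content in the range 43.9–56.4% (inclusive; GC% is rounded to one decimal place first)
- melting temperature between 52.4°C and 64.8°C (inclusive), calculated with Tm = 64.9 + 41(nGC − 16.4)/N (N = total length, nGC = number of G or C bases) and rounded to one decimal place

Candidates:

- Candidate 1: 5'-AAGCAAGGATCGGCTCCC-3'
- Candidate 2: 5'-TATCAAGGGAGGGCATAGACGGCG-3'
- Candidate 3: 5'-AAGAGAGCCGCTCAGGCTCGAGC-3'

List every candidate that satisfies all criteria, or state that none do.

None of the candidates satisfy all criteria.

Candidate 1 (18 nt, A=5 T=2 G=5 C=6): length 18, outside 20–25 ✗; 3' end CCC has 3 G/C ✓; GC 11/18 = 61.1%, outside 43.9–56.4% ✗; Tm = 64.9 + 41·(11 − 16.4)/18 = 52.6°C ✓ — fails.
Candidate 2 (24 nt, A=7 T=3 G=10 C=4): length 24 ✓; 3' end GCG has 3 G/C ✓; GC 14/24 = 58.3%, outside 43.9–56.4% ✗; Tm = 64.9 + 41·(14 − 16.4)/24 = 60.8°C ✓ — fails.
Candidate 3 (23 nt, A=6 T=2 G=8 C=7): length 23 ✓; 3' end AGC has 2 G/C ✓; GC 15/23 = 65.2%, outside 43.9–56.4% ✗; Tm = 64.9 + 41·(15 − 16.4)/23 = 62.4°C ✓ — fails.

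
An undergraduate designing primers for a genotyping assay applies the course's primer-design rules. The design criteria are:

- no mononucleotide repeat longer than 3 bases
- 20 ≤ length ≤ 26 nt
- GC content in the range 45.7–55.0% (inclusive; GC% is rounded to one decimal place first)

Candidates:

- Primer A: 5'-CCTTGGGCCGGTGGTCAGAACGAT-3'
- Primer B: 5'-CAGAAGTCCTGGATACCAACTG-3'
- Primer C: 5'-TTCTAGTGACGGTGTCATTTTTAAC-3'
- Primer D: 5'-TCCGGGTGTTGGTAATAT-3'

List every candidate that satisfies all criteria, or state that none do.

Primer A (24 nt, A=4 T=5 G=9 C=6): longest run = 3 ✓; length 24 ✓; GC 15/24 = 62.5%, outside 45.7–55.0% ✗ — fails.
Primer B (22 nt, A=7 T=4 G=5 C=6): longest run = 2 ✓; length 22 ✓; GC 11/22 = 50.0% ✓ — passes.
Primer C (25 nt, A=5 T=11 G=5 C=4): longest run = 5, exceeds 3 ✗; length 25 ✓; GC 9/25 = 36.0%, outside 45.7–55.0% ✗ — fails.
Primer D (18 nt, A=3 T=7 G=6 C=2): longest run = 3 ✓; length 18, outside 20–26 ✗; GC 8/18 = 44.4%, outside 45.7–55.0% ✗ — fails.

Primer B only.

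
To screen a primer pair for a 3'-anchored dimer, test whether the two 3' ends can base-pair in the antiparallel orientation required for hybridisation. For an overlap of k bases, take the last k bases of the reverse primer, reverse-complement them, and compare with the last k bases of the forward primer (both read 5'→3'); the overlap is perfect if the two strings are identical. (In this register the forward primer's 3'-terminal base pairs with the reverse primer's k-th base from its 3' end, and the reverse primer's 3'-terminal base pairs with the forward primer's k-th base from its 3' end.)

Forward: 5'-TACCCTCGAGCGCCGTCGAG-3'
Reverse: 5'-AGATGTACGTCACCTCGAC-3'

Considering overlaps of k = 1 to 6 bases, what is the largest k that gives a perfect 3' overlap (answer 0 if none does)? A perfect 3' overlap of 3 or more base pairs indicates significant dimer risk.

Longest perfect overlap: 6 complementary base pairs; significant dimer risk (threshold 3).

Last 6 bases (5'→3') — forward …GTCGAG, reverse …CTCGAC.
Reverse complement of the reverse primer's last 6 bases: GTCGAG; its first k bases are the reverse complement of the reverse primer's last k bases, so a perfect k-base overlap needs the forward primer's last k bases to equal them.
Comparing (forward last k vs required): k=1: G vs G ✓; k=2: AG vs GT ✗; k=3: GAG vs GTC ✗; k=4: CGAG vs GTCG ✗; k=5: TCGAG vs GTCGA ✗; k=6: GTCGAG vs GTCGAG ✓.
Perfect overlaps at k = 1, 6; the largest is 6.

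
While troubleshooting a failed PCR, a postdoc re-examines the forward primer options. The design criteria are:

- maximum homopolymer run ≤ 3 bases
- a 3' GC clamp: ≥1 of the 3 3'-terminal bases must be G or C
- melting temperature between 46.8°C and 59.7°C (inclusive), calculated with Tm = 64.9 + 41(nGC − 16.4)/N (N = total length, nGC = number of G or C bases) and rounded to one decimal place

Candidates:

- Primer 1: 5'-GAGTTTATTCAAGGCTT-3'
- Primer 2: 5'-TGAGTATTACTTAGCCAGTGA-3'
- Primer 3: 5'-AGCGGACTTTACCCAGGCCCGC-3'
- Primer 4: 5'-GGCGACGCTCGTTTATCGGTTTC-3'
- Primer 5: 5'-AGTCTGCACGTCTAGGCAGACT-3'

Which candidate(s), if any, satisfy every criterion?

Primer 2, Primer 4 and Primer 5.

Primer 1 (17 nt, A=4 T=7 G=4 C=2): longest run = 3 ✓; 3' end CTT has 1 G/C ✓; Tm = 64.9 + 41·(6 − 16.4)/17 = 39.8°C, outside 46.8–59.7°C ✗ — fails.
Primer 2 (21 nt, A=6 T=7 G=5 C=3): longest run = 2 ✓; 3' end TGA has 1 G/C ✓; Tm = 64.9 + 41·(8 − 16.4)/21 = 48.5°C ✓ — passes.
Primer 3 (22 nt, A=4 T=3 G=6 C=9): longest run = 3 ✓; 3' end CGC has 3 G/C ✓; Tm = 64.9 + 41·(15 − 16.4)/22 = 62.3°C, outside 46.8–59.7°C ✗ — fails.
Primer 4 (23 nt, A=2 T=8 G=7 C=6): longest run = 3 ✓; 3' end TTC has 1 G/C ✓; Tm = 64.9 + 41·(13 − 16.4)/23 = 58.8°C ✓ — passes.
Primer 5 (22 nt, A=5 T=5 G=6 C=6): longest run = 2 ✓; 3' end ACT has 1 G/C ✓; Tm = 64.9 + 41·(12 − 16.4)/22 = 56.7°C ✓ — passes.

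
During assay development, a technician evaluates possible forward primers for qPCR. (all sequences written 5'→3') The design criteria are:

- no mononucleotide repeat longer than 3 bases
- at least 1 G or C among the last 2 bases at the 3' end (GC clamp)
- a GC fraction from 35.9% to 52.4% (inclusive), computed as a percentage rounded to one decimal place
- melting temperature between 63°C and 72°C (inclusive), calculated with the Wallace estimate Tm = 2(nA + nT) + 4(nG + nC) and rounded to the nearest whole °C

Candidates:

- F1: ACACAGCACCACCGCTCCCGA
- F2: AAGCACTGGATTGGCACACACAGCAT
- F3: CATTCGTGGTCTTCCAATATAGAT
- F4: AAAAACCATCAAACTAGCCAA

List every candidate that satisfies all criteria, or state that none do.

None of the candidates satisfy all criteria.

F1 (21 nt, A=6 T=1 G=3 C=11): longest run = 3 ✓; 3' end GA has 1 G/C ✓; GC 14/21 = 66.7%, outside 35.9–52.4% ✗; Tm = 2·7 + 4·14 = 70°C ✓ — fails.
F2 (26 nt, A=9 T=4 G=6 C=7): longest run = 2 ✓; 3' end AT has 0 G/C, need ≥1 ✗; GC 13/26 = 50.0% ✓; Tm = 2·13 + 4·13 = 78°C, outside 63–72°C ✗ — fails.
F3 (24 nt, A=6 T=9 G=4 C=5): longest run = 2 ✓; 3' end AT has 0 G/C, need ≥1 ✗; GC 9/24 = 37.5% ✓; Tm = 2·15 + 4·9 = 66°C ✓ — fails.
F4 (21 nt, A=12 T=2 G=1 C=6): longest run = 5, exceeds 3 ✗; 3' end AA has 0 G/C, need ≥1 ✗; GC 7/21 = 33.3%, outside 35.9–52.4% ✗; Tm = 2·14 + 4·7 = 56°C, outside 63–72°C ✗ — fails.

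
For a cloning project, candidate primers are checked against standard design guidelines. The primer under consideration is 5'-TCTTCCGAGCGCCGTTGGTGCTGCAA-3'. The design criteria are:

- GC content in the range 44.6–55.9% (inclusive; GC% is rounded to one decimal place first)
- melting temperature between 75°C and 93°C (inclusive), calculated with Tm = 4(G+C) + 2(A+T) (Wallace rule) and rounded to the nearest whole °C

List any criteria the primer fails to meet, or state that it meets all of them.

Fails: GC content.

Base counts: A=3, T=7, G=8, C=8 (length 26).
GC content: GC 16/26 = 61.5%, outside 44.6–55.9% ✗
Tm: Tm = 2·10 + 4·16 = 84°C ✓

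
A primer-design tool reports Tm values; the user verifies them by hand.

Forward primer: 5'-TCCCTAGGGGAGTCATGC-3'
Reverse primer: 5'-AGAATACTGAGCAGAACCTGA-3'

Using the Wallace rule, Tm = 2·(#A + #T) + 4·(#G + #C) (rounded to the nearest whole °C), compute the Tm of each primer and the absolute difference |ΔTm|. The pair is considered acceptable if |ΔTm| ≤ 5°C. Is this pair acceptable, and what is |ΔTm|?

Forward: A=3 T=4 G=6 C=5 → Tm = 2·7 + 4·11 = 58°C.
Reverse: A=9 T=3 G=5 C=4 → Tm = 2·12 + 4·9 = 60°C.
|ΔTm| = |58 − 60| = 2°C, ≤ 5°C.

|ΔTm| = 2°C; the pair is acceptable.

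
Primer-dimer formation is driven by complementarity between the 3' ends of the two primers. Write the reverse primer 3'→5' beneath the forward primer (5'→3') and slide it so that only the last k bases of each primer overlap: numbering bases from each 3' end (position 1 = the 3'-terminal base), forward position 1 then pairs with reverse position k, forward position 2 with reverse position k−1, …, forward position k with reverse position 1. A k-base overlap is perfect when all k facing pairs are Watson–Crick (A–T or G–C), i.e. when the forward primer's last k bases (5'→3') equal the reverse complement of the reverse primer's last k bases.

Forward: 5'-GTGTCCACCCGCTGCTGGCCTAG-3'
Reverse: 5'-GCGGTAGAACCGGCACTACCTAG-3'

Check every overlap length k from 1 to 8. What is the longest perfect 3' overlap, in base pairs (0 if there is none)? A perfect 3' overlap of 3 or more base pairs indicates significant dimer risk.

Longest perfect overlap: 4 complementary base pairs; significant dimer risk (threshold 3).

Last 8 bases (5'→3') — forward …TGGCCTAG, reverse …CTACCTAG.
Reverse complement of the reverse primer's last 8 bases: CTAGGTAG; its first k bases are the reverse complement of the reverse primer's last k bases, so a perfect k-base overlap needs the forward primer's last k bases to equal them.
Comparing (forward last k vs required): k=1: G vs C ✗; k=2: AG vs CT ✗; k=3: TAG vs CTA ✗; k=4: CTAG vs CTAG ✓; k=5: CCTAG vs CTAGG ✗; k=6: GCCTAG vs CTAGGT ✗; k=7: GGCCTAG vs CTAGGTA ✗; k=8: TGGCCTAG vs CTAGGTAG ✗.
Only k = 4 is perfect, so the longest perfect 3' overlap is 4.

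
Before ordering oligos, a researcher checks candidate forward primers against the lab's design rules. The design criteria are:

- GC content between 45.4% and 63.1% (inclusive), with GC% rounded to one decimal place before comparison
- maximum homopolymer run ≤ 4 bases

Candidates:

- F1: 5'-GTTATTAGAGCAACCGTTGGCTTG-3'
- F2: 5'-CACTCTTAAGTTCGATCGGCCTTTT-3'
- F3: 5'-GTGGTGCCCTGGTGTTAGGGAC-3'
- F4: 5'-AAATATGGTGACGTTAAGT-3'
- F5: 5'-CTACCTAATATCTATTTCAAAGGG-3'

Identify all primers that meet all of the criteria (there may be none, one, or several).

F1 (24 nt, A=5 T=8 G=7 C=4): GC 11/24 = 45.8% ✓; longest run = 2 ✓ — passes.
F2 (25 nt, A=4 T=10 G=4 C=7): GC 11/25 = 44.0%, outside 45.4–63.1% ✗; longest run = 4 ✓ — fails.
F3 (22 nt, A=2 T=6 G=10 C=4): GC 14/22 = 63.6%, outside 45.4–63.1% ✗; longest run = 3 ✓ — fails.
F4 (19 nt, A=7 T=6 G=5 C=1): GC 6/19 = 31.6%, outside 45.4–63.1% ✗; longest run = 3 ✓ — fails.
F5 (24 nt, A=8 T=8 G=3 C=5): GC 8/24 = 33.3%, outside 45.4–63.1% ✗; longest run = 3 ✓ — fails.

F1 only.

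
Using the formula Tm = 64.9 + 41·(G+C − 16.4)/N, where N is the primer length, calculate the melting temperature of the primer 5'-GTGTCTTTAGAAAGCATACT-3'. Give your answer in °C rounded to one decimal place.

45.6°C

Base counts: A=6, T=7, G=4, C=3; G+C = 7, N = 20.
Tm = 64.9 + 41·(7 − 16.4)/20 = 64.9 + -385.40/20 = 45.6°C.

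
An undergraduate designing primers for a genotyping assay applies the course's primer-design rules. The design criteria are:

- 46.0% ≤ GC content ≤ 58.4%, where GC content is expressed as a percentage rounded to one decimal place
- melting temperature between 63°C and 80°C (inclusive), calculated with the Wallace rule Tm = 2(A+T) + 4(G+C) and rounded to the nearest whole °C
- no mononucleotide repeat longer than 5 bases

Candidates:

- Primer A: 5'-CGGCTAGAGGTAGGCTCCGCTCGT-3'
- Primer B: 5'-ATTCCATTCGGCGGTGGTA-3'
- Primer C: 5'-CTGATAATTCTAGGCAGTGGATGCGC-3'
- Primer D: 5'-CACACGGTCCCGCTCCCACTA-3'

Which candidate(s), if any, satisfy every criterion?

Primer C only.

Primer A (24 nt, A=3 T=5 G=9 C=7): GC 16/24 = 66.7%, outside 46.0–58.4% ✗; Tm = 2·8 + 4·16 = 80°C ✓; longest run = 2 ✓ — fails.
Primer B (19 nt, A=3 T=6 G=6 C=4): GC 10/19 = 52.6% ✓; Tm = 2·9 + 4·10 = 58°C, outside 63–80°C ✗; longest run = 2 ✓ — fails.
Primer C (26 nt, A=6 T=7 G=8 C=5): GC 13/26 = 50.0% ✓; Tm = 2·13 + 4·13 = 78°C ✓; longest run = 2 ✓ — passes.
Primer D (21 nt, A=4 T=3 G=3 C=11): GC 14/21 = 66.7%, outside 46.0–58.4% ✗; Tm = 2·7 + 4·14 = 70°C ✓; longest run = 3 ✓ — fails.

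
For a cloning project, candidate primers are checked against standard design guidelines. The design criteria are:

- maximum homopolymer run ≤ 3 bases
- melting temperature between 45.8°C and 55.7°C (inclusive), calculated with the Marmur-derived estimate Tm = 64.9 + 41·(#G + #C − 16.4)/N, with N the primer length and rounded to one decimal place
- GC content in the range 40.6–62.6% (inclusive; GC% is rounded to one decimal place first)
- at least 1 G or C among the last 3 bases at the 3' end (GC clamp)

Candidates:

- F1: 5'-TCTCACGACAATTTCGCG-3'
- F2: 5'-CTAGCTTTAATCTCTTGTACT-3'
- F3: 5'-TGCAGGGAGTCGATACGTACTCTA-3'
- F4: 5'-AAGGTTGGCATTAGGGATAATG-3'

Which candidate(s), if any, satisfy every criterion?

F1 and F4.

F1 (18 nt, A=4 T=5 G=3 C=6): longest run = 3 ✓; Tm = 64.9 + 41·(9 − 16.4)/18 = 48.0°C ✓; GC 9/18 = 50.0% ✓; 3' end GCG has 3 G/C ✓ — passes.
F2 (21 nt, A=4 T=10 G=2 C=5): longest run = 3 ✓; Tm = 64.9 + 41·(7 − 16.4)/21 = 46.5°C ✓; GC 7/21 = 33.3%, outside 40.6–62.6% ✗; 3' end ACT has 1 G/C ✓ — fails.
F3 (24 nt, A=6 T=6 G=7 C=5): longest run = 3 ✓; Tm = 64.9 + 41·(12 − 16.4)/24 = 57.4°C, outside 45.8–55.7°C ✗; GC 12/24 = 50.0% ✓; 3' end CTA has 1 G/C ✓ — fails.
F4 (22 nt, A=7 T=6 G=8 C=1): longest run = 3 ✓; Tm = 64.9 + 41·(9 − 16.4)/22 = 51.1°C ✓; GC 9/22 = 40.9% ✓; 3' end ATG has 1 G/C ✓ — passes.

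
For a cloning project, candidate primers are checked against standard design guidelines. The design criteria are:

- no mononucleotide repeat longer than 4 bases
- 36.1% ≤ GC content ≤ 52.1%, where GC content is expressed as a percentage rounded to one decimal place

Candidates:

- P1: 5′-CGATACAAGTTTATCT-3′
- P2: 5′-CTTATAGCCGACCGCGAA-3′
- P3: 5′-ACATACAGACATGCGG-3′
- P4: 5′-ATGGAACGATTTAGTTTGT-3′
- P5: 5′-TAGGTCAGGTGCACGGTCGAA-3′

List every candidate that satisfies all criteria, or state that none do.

P3 only.

P1 (16 nt, A=5 T=6 G=2 C=3): longest run = 3 ✓; GC 5/16 = 31.3%, outside 36.1–52.1% ✗ — fails.
P2 (18 nt, A=5 T=3 G=4 C=6): longest run = 2 ✓; GC 10/18 = 55.6%, outside 36.1–52.1% ✗ — fails.
P3 (16 nt, A=6 T=2 G=4 C=4): longest run = 2 ✓; GC 8/16 = 50.0% ✓ — passes.
P4 (19 nt, A=5 T=8 G=5 C=1): longest run = 3 ✓; GC 6/19 = 31.6%, outside 36.1–52.1% ✗ — fails.
P5 (21 nt, A=5 T=4 G=8 C=4): longest run = 2 ✓; GC 12/21 = 57.1%, outside 36.1–52.1% ✗ — fails.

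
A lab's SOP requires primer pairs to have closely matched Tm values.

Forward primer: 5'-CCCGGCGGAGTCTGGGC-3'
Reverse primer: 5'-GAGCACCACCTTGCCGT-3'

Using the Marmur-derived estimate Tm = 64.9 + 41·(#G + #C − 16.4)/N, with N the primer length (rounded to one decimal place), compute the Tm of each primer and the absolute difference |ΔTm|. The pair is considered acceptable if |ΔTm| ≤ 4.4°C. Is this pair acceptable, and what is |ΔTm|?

|ΔTm| = 7.2°C; the pair is not acceptable.

Forward: G+C = 14, N = 17 → Tm = 64.9 + 41·(14 − 16.4)/17 = 59.1°C.
Reverse: G+C = 11, N = 17 → Tm = 64.9 + 41·(11 − 16.4)/17 = 51.9°C.
|ΔTm| = |59.1 − 51.9| = 7.2°C, > 4.4°C.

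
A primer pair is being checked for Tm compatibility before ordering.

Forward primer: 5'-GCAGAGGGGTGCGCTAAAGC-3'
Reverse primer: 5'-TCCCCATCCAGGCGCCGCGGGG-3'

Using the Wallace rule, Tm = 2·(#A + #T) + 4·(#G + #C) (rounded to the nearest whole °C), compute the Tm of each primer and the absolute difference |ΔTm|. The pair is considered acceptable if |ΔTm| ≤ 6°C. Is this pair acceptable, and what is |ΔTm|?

|ΔTm| = 14°C; the pair is not acceptable.

Forward: A=5 T=2 G=9 C=4 → Tm = 2·7 + 4·13 = 66°C.
Reverse: A=2 T=2 G=8 C=10 → Tm = 2·4 + 4·18 = 80°C.
|ΔTm| = |66 − 80| = 14°C, > 6°C.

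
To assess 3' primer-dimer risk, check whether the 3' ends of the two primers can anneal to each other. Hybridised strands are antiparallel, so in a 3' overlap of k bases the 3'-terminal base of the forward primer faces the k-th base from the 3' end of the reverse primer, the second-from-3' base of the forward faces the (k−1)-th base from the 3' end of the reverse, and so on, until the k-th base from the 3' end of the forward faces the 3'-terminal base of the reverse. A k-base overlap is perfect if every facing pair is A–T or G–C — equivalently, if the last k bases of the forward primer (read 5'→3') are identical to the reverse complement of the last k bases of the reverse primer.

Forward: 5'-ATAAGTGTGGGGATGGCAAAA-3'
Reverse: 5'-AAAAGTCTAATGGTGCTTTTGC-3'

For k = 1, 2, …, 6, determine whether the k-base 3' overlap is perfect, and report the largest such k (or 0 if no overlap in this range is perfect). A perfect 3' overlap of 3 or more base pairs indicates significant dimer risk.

Longest perfect overlap: 6 complementary base pairs; significant dimer risk (threshold 3).

Last 6 bases (5'→3') — forward …GCAAAA, reverse …TTTTGC.
Reverse complement of the reverse primer's last 6 bases: GCAAAA; its first k bases are the reverse complement of the reverse primer's last k bases, so a perfect k-base overlap needs the forward primer's last k bases to equal them.
Comparing (forward last k vs required): k=1: A vs G ✗; k=2: AA vs GC ✗; k=3: AAA vs GCA ✗; k=4: AAAA vs GCAA ✗; k=5: CAAAA vs GCAAA ✗; k=6: GCAAAA vs GCAAAA ✓.
Only k = 6 is perfect, so the longest perfect 3' overlap is 6.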